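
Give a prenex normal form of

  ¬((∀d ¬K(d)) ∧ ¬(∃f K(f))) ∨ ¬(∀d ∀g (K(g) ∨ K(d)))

∃d ∃f ∃z1 ∃g (K(d) ∨ K(f) ∨ ¬K(g) ∧ ¬K(z1))

Move each ¬ inward, flipping quantifiers it crosses:
  (∃d K(d)) ∨ (∃f K(f)) ∨ (∃d ∃g (¬K(g) ∧ ¬K(d)))
Standardize variables apart so no two quantifiers bind the same name: d↦z1.
  (∃d K(d)) ∨ (∃f K(f)) ∨ (∃z1 ∃g (¬K(g) ∧ ¬K(z1)))
Finally move all quantifiers to the prefix:
  ∃d ∃f ∃z1 ∃g (K(d) ∨ K(f) ∨ ¬K(g) ∧ ¬K(z1))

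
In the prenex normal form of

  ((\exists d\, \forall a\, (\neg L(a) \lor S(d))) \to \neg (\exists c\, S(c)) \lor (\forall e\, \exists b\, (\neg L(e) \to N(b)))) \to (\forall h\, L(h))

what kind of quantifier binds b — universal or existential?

universal

First replace A → B with ¬A ∨ B.
  \neg (\neg (\exists d\, \forall a\, (\neg L(a) \lor S(d))) \lor \neg (\exists c\, S(c)) \lor (\forall e\, \exists b\, (\neg \neg L(e) \lor N(b)))) \lor (\forall h\, L(h))
Move each ¬ inward, flipping quantifiers it crosses:
  (\exists d\, \forall a\, (\neg L(a) \lor S(d))) \land (\exists c\, S(c)) \land (\exists e\, \forall b\, (\neg L(e) \land \neg N(b))) \lor (\forall h\, L(h))
Pull the quantifiers to the front (each side's bound variable is not free in the other side):
  \exists d\, \forall a\, \exists c\, \exists e\, \forall b\, \forall h\, ((\neg L(a) \lor S(d)) \land S(c) \land \neg L(e) \land \neg N(b) \lor L(h))
The quantifier \exists b sits under an odd number of negations (counting the antecedent side of each →), so it flips to \forall b.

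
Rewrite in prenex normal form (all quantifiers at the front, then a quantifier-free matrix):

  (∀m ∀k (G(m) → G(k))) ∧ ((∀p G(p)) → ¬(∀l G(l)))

∀m ∀k ∃p ∃l ((¬G(m) ∨ G(k)) ∧ (¬G(p) ∨ ¬G(l)))

Eliminate → and ↔ using ¬ and ∨.
  (∀m ∀k (¬G(m) ∨ G(k))) ∧ (¬(∀p G(p)) ∨ ¬(∀l G(l)))
Push ¬ through the quantifiers and connectives to reach negation normal form:
  (∀m ∀k (¬G(m) ∨ G(k))) ∧ ((∃p ¬G(p)) ∨ (∃l ¬G(l)))
Finally move all quantifiers to the prefix:
  ∀m ∀k ∃p ∃l ((¬G(m) ∨ G(k)) ∧ (¬G(p) ∨ ¬G(l)))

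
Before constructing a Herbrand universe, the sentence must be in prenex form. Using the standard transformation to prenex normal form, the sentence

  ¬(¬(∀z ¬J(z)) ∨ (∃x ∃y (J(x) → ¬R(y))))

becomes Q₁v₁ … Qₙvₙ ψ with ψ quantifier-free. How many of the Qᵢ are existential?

First replace A → B with ¬A ∨ B.
  ¬(¬(∀z ¬J(z)) ∨ (∃x ∃y (¬J(x) ∨ ¬R(y))))
Drive negations inward (¬∀x A ≡ ∃x ¬A, ¬∃x A ≡ ∀x ¬A, De Morgan for ∧/∨):
  (∀z ¬J(z)) ∧ (∀x ∀y (J(x) ∧ R(y)))
All bound variables are already distinct, so no renaming is needed.
Pull the quantifiers to the front (each side's bound variable is not free in the other side):
  ∀z ∀x ∀y (¬J(z) ∧ J(x) ∧ R(y))
The prefix is ∀z ∀x ∀y: 3 universal, 0 existential.

0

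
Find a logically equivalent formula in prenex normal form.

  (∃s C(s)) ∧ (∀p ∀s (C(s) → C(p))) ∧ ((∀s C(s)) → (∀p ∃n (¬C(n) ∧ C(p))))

∃s ∀p ∀c ∃t ∀b ∃n (C(s) ∧ (¬C(c) ∨ C(p)) ∧ (¬C(t) ∨ ¬C(n) ∧ C(b)))

First replace A → B with ¬A ∨ B.
  (∃s C(s)) ∧ (∀p ∀s (¬C(s) ∨ C(p))) ∧ (¬(∀s C(s)) ∨ (∀p ∃n (¬C(n) ∧ C(p))))
Drive negations inward (¬∀x A ≡ ∃x ¬A, ¬∃x A ≡ ∀x ¬A, De Morgan for ∧/∨):
  (∃s C(s)) ∧ (∀p ∀s (¬C(s) ∨ C(p))) ∧ ((∃s ¬C(s)) ∨ (∀p ∃n (¬C(n) ∧ C(p))))
Standardize variables apart so no two quantifiers bind the same name: s↦c, s↦t, p↦b.
  (∃s C(s)) ∧ (∀p ∀c (¬C(c) ∨ C(p))) ∧ ((∃t ¬C(t)) ∨ (∀b ∃n (¬C(n) ∧ C(b))))
Extract every quantifier outward, since the variables are now distinct and don't occur free across branches:
  ∃s ∀p ∀c ∃t ∀b ∃n (C(s) ∧ (¬C(c) ∨ C(p)) ∧ (¬C(t) ∨ ¬C(n) ∧ C(b)))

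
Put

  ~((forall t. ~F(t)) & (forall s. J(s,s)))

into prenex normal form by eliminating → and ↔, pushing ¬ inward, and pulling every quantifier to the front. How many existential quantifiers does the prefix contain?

Move each ¬ inward, flipping quantifiers it crosses:
  (exists t. F(t)) | (exists s. ~J(s,s))
Finally move all quantifiers to the prefix:
  exists t. exists s. (F(t) | ~J(s,s))
The prefix is exists t exists s: 0 universal, 2 existential.

2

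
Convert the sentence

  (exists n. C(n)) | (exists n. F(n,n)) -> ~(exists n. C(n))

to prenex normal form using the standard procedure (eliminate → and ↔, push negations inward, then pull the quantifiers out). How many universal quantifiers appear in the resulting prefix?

Rewrite implications/biconditionals: A → B as ¬A ∨ B.
  ~((exists n. C(n)) | (exists n. F(n,n))) | ~(exists n. C(n))
Drive negations inward (¬∀x A ≡ ∃x ¬A, ¬∃x A ≡ ∀x ¬A, De Morgan for ∧/∨):
  (forall n. ~C(n)) & (forall n. ~F(n,n)) | (forall n. ~C(n))
Standardize variables apart so no two quantifiers bind the same name: n↦v1, n↦z1.
  (forall n. ~C(n)) & (forall v1. ~F(v1,v1)) | (forall z1. ~C(z1))
Pull the quantifiers to the front (each side's bound variable is not free in the other side):
  forall n. forall v1. forall z1. (~C(n) & ~F(v1,v1) | ~C(z1))
The prefix is forall n forall v1 forall z1: 3 universal, 0 existential.

3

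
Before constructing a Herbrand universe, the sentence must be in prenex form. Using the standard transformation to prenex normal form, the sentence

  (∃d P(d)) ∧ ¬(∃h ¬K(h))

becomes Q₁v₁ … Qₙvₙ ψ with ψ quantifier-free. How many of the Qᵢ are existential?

Push ¬ through the quantifiers and connectives to reach negation normal form:
  (∃d P(d)) ∧ (∀h K(h))
Pull the quantifiers to the front (each side's bound variable is not free in the other side):
  ∃d ∀h (P(d) ∧ K(h))
The prefix is ∃d ∀h: 1 universal, 1 existential.

1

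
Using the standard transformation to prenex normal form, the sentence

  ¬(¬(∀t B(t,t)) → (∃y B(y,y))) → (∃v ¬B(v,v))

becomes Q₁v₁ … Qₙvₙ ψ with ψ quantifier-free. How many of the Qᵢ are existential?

First replace A → B with ¬A ∨ B.
  ¬¬(¬¬(∀t B(t,t)) ∨ (∃y B(y,y))) ∨ (∃v ¬B(v,v))
Push ¬ through the quantifiers and connectives to reach negation normal form:
  (∀t B(t,t)) ∨ (∃y B(y,y)) ∨ (∃v ¬B(v,v))
All bound variables are already distinct, so no renaming is needed.
Finally move all quantifiers to the prefix:
  ∀t ∃y ∃v (B(t,t) ∨ B(y,y) ∨ ¬B(v,v))
The prefix is ∀t ∃y ∃v: 1 universal, 2 existential.

2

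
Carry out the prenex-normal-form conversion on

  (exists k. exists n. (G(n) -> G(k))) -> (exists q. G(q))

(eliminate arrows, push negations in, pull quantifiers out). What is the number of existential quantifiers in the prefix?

1

Rewrite implications/biconditionals: A → B as ¬A ∨ B.
  ~(exists k. exists n. (~G(n) | G(k))) | (exists q. G(q))
Drive negations inward (¬∀x A ≡ ∃x ¬A, ¬∃x A ≡ ∀x ¬A, De Morgan for ∧/∨):
  (forall k. forall n. (G(n) & ~G(k))) | (exists q. G(q))
Pull the quantifiers to the front (each side's bound variable is not free in the other side):
  forall k. forall n. exists q. (G(n) & ~G(k) | G(q))
The prefix is forall k forall n exists q: 2 universal, 1 existential.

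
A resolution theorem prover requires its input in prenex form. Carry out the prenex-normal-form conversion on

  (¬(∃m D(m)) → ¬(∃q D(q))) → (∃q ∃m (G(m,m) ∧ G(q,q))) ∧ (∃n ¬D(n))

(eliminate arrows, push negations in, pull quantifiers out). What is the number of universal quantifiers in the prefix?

1

Rewrite implications/biconditionals: A → B as ¬A ∨ B.
  ¬(¬¬(∃m D(m)) ∨ ¬(∃q D(q))) ∨ (∃q ∃m (G(m,m) ∧ G(q,q))) ∧ (∃n ¬D(n))
Drive negations inward (¬∀x A ≡ ∃x ¬A, ¬∃x A ≡ ∀x ¬A, De Morgan for ∧/∨):
  (∀m ¬D(m)) ∧ (∃q D(q)) ∨ (∃q ∃m (G(m,m) ∧ G(q,q))) ∧ (∃n ¬D(n))
Rename bound variables to avoid capture: q↦b, m↦t.
  (∀m ¬D(m)) ∧ (∃q D(q)) ∨ (∃b ∃t (G(t,t) ∧ G(b,b))) ∧ (∃n ¬D(n))
Extract every quantifier outward, since the variables are now distinct and don't occur free across branches:
  ∀m ∃q ∃b ∃t ∃n (¬D(m) ∧ D(q) ∨ G(t,t) ∧ G(b,b) ∧ ¬D(n))
The prefix is ∀m ∃q ∃b ∃t ∃n: 1 universal, 4 existential.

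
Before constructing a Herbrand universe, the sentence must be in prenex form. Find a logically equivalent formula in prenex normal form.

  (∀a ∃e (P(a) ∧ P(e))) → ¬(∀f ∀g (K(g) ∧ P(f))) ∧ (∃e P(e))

∃a ∀e ∃f ∃g ∃t (¬P(a) ∨ ¬P(e) ∨ (¬K(g) ∨ ¬P(f)) ∧ P(t))

Eliminate → and ↔ using ¬ and ∨.
  ¬(∀a ∃e (P(a) ∧ P(e))) ∨ ¬(∀f ∀g (K(g) ∧ P(f))) ∧ (∃e P(e))
Move each ¬ inward, flipping quantifiers it crosses:
  (∃a ∀e (¬P(a) ∨ ¬P(e))) ∨ (∃f ∃g (¬K(g) ∨ ¬P(f))) ∧ (∃e P(e))
Rename bound variables to avoid capture: e↦t.
  (∃a ∀e (¬P(a) ∨ ¬P(e))) ∨ (∃f ∃g (¬K(g) ∨ ¬P(f))) ∧ (∃t P(t))
Finally move all quantifiers to the prefix:
  ∃a ∀e ∃f ∃g ∃t (¬P(a) ∨ ¬P(e) ∨ (¬K(g) ∨ ¬P(f)) ∧ P(t))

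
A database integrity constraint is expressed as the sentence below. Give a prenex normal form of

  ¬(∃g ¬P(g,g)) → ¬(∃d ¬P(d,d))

∃g ∀d (¬P(g,g) ∨ P(d,d))

First replace A → B with ¬A ∨ B.
  ¬¬(∃g ¬P(g,g)) ∨ ¬(∃d ¬P(d,d))
Move each ¬ inward, flipping quantifiers it crosses:
  (∃g ¬P(g,g)) ∨ (∀d P(d,d))
Finally move all quantifiers to the prefix:
  ∃g ∀d (¬P(g,g) ∨ P(d,d))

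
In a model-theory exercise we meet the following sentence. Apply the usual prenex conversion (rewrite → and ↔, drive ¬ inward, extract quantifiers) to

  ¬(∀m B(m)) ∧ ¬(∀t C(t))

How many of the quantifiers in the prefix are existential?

2

Drive negations inward (¬∀x A ≡ ∃x ¬A, ¬∃x A ≡ ∀x ¬A, De Morgan for ∧/∨):
  (∃m ¬B(m)) ∧ (∃t ¬C(t))
All bound variables are already distinct, so no renaming is needed.
Finally move all quantifiers to the prefix:
  ∃m ∃t (¬B(m) ∧ ¬C(t))
The prefix is ∃m ∃t: 0 universal, 2 existential.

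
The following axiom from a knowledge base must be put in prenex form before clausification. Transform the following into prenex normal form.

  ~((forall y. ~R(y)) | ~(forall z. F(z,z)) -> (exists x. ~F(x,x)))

Eliminate → and ↔ using ¬ and ∨.
  ~(~((forall y. ~R(y)) | ~(forall z. F(z,z))) | (exists x. ~F(x,x)))
Push ¬ through the quantifiers and connectives to reach negation normal form:
  ((forall y. ~R(y)) | (exists z. ~F(z,z))) & (forall x. F(x,x))
All bound variables are already distinct, so no renaming is needed.
Extract every quantifier outward, since the variables are now distinct and don't occur free across branches:
  forall y. exists z. forall x. ((~R(y) | ~F(z,z)) & F(x,x))

forall y. exists z. forall x. ((~R(y) | ~F(z,z)) & F(x,x))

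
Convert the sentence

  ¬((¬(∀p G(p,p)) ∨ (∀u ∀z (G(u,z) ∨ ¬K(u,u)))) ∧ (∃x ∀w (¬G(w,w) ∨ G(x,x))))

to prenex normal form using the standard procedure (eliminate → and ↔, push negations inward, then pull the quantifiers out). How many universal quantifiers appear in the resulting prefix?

Drive negations inward (¬∀x A ≡ ∃x ¬A, ¬∃x A ≡ ∀x ¬A, De Morgan for ∧/∨):
  (∀p G(p,p)) ∧ (∃u ∃z (¬G(u,z) ∧ K(u,u))) ∨ (∀x ∃w (G(w,w) ∧ ¬G(x,x)))
All bound variables are already distinct, so no renaming is needed.
Finally move all quantifiers to the prefix:
  ∀p ∃u ∃z ∀x ∃w (G(p,p) ∧ ¬G(u,z) ∧ K(u,u) ∨ G(w,w) ∧ ¬G(x,x))
The prefix is ∀p ∃u ∃z ∀x ∃w: 2 universal, 3 existential.

2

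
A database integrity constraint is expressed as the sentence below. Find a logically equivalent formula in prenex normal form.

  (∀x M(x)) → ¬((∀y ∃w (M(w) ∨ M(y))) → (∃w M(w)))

∃x ∀y ∃w ∀u (¬M(x) ∨ (M(w) ∨ M(y)) ∧ ¬M(u))

Eliminate → and ↔ using ¬ and ∨.
  ¬(∀x M(x)) ∨ ¬(¬(∀y ∃w (M(w) ∨ M(y))) ∨ (∃w M(w)))
Move each ¬ inward, flipping quantifiers it crosses:
  (∃x ¬M(x)) ∨ (∀y ∃w (M(w) ∨ M(y))) ∧ (∀w ¬M(w))
Standardize variables apart so no two quantifiers bind the same name: w↦u.
  (∃x ¬M(x)) ∨ (∀y ∃w (M(w) ∨ M(y))) ∧ (∀u ¬M(u))
Extract every quantifier outward, since the variables are now distinct and don't occur free across branches:
  ∃x ∀y ∃w ∀u (¬M(x) ∨ (M(w) ∨ M(y)) ∧ ¬M(u))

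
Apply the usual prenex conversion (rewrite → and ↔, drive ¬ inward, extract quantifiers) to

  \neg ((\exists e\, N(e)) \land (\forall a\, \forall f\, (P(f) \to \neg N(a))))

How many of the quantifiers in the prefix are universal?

Rewrite implications/biconditionals: A → B as ¬A ∨ B.
  \neg ((\exists e\, N(e)) \land (\forall a\, \forall f\, (\neg P(f) \lor \neg N(a))))
Drive negations inward (¬∀x A ≡ ∃x ¬A, ¬∃x A ≡ ∀x ¬A, De Morgan for ∧/∨):
  (\forall e\, \neg N(e)) \lor (\exists a\, \exists f\, (P(f) \land N(a)))
All bound variables are already distinct, so no renaming is needed.
Pull the quantifiers to the front (each side's bound variable is not free in the other side):
  \forall e\, \exists a\, \exists f\, (\neg N(e) \lor P(f) \land N(a))
The prefix is \forall e \exists a \exists f: 1 universal, 2 existential.

1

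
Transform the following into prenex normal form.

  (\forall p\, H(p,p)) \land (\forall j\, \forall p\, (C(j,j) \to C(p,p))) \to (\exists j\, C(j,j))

Eliminate → and ↔ using ¬ and ∨.
  \neg ((\forall p\, H(p,p)) \land (\forall j\, \forall p\, (\neg C(j,j) \lor C(p,p)))) \lor (\exists j\, C(j,j))
Move each ¬ inward, flipping quantifiers it crosses:
  (\exists p\, \neg H(p,p)) \lor (\exists j\, \exists p\, (C(j,j) \land \neg C(p,p))) \lor (\exists j\, C(j,j))
Rename bound variables to avoid capture: p↦u1, j↦c.
  (\exists p\, \neg H(p,p)) \lor (\exists j\, \exists u1\, (C(j,j) \land \neg C(u1,u1))) \lor (\exists c\, C(c,c))
Pull the quantifiers to the front (each side's bound variable is not free in the other side):
  \exists p\, \exists j\, \exists u1\, \exists c\, (\neg H(p,p) \lor C(j,j) \land \neg C(u1,u1) \lor C(c,c))

\exists p\, \exists j\, \exists u1\, \exists c\, (\neg H(p,p) \lor C(j,j) \land \neg C(u1,u1) \lor C(c,c))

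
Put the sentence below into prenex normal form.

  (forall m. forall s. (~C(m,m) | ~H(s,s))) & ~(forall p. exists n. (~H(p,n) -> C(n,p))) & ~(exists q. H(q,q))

forall m. forall s. exists p. forall n. forall q. ((~C(m,m) | ~H(s,s)) & ~H(p,n) & ~C(n,p) & ~H(q,q))

Eliminate → and ↔ using ¬ and ∨.
  (forall m. forall s. (~C(m,m) | ~H(s,s))) & ~(forall p. exists n. (~~H(p,n) | C(n,p))) & ~(exists q. H(q,q))
Drive negations inward (¬∀x A ≡ ∃x ¬A, ¬∃x A ≡ ∀x ¬A, De Morgan for ∧/∨):
  (forall m. forall s. (~C(m,m) | ~H(s,s))) & (exists p. forall n. (~H(p,n) & ~C(n,p))) & (forall q. ~H(q,q))
Extract every quantifier outward, since the variables are now distinct and don't occur free across branches:
  forall m. forall s. exists p. forall n. forall q. ((~C(m,m) | ~H(s,s)) & ~H(p,n) & ~C(n,p) & ~H(q,q))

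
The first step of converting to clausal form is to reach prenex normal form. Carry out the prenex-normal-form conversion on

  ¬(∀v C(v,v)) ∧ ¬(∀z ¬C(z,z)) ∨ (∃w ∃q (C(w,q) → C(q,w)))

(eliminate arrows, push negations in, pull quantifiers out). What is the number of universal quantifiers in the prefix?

Rewrite implications/biconditionals: A → B as ¬A ∨ B.
  ¬(∀v C(v,v)) ∧ ¬(∀z ¬C(z,z)) ∨ (∃w ∃q (¬C(w,q) ∨ C(q,w)))
Move each ¬ inward, flipping quantifiers it crosses:
  (∃v ¬C(v,v)) ∧ (∃z C(z,z)) ∨ (∃w ∃q (¬C(w,q) ∨ C(q,w)))
All bound variables are already distinct, so no renaming is needed.
Finally move all quantifiers to the prefix:
  ∃v ∃z ∃w ∃q (¬C(v,v) ∧ C(z,z) ∨ ¬C(w,q) ∨ C(q,w))
The prefix is ∃v ∃z ∃w ∃q: 0 universal, 4 existential.

0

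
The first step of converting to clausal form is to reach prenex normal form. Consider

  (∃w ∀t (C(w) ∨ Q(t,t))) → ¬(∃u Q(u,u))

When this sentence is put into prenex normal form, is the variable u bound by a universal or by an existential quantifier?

universal

Rewrite implications/biconditionals: A → B as ¬A ∨ B.
  ¬(∃w ∀t (C(w) ∨ Q(t,t))) ∨ ¬(∃u Q(u,u))
Push ¬ through the quantifiers and connectives to reach negation normal form:
  (∀w ∃t (¬C(w) ∧ ¬Q(t,t))) ∨ (∀u ¬Q(u,u))
All bound variables are already distinct, so no renaming is needed.
Finally move all quantifiers to the prefix:
  ∀w ∃t ∀u (¬C(w) ∧ ¬Q(t,t) ∨ ¬Q(u,u))
The quantifier ∃u sits under an odd number of negations (counting the antecedent side of each →), so it flips to ∀u.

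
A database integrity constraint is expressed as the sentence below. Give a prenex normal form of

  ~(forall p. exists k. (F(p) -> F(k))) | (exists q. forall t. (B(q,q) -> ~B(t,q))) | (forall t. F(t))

Eliminate → and ↔ using ¬ and ∨.
  ~(forall p. exists k. (~F(p) | F(k))) | (exists q. forall t. (~B(q,q) | ~B(t,q))) | (forall t. F(t))
Drive negations inward (¬∀x A ≡ ∃x ¬A, ¬∃x A ≡ ∀x ¬A, De Morgan for ∧/∨):
  (exists p. forall k. (F(p) & ~F(k))) | (exists q. forall t. (~B(q,q) | ~B(t,q))) | (forall t. F(t))
Standardize variables apart so no two quantifiers bind the same name: t↦b.
  (exists p. forall k. (F(p) & ~F(k))) | (exists q. forall t. (~B(q,q) | ~B(t,q))) | (forall b. F(b))
Extract every quantifier outward, since the variables are now distinct and don't occur free across branches:
  exists p. forall k. exists q. forall t. forall b. (F(p) & ~F(k) | ~B(q,q) | ~B(t,q) | F(b))

exists p. forall k. exists q. forall t. forall b. (F(p) & ~F(k) | ~B(q,q) | ~B(t,q) | F(b))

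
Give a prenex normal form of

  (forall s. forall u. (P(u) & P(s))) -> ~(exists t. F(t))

Rewrite implications/biconditionals: A → B as ¬A ∨ B.
  ~(forall s. forall u. (P(u) & P(s))) | ~(exists t. F(t))
Move each ¬ inward, flipping quantifiers it crosses:
  (exists s. exists u. (~P(u) | ~P(s))) | (forall t. ~F(t))
Finally move all quantifiers to the prefix:
  exists s. exists u. forall t. (~P(u) | ~P(s) | ~F(t))

exists s. exists u. forall t. (~P(u) | ~P(s) | ~F(t))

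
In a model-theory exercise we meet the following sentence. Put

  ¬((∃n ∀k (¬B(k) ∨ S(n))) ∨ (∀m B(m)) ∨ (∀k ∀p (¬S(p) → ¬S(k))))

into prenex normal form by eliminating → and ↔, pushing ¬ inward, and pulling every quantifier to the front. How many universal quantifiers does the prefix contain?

1

Rewrite implications/biconditionals: A → B as ¬A ∨ B.
  ¬((∃n ∀k (¬B(k) ∨ S(n))) ∨ (∀m B(m)) ∨ (∀k ∀p (¬¬S(p) ∨ ¬S(k))))
Move each ¬ inward, flipping quantifiers it crosses:
  (∀n ∃k (B(k) ∧ ¬S(n))) ∧ (∃m ¬B(m)) ∧ (∃k ∃p (¬S(p) ∧ S(k)))
Give each quantifier a distinct variable: k↦w.
  (∀n ∃k (B(k) ∧ ¬S(n))) ∧ (∃m ¬B(m)) ∧ (∃w ∃p (¬S(p) ∧ S(w)))
Extract every quantifier outward, since the variables are now distinct and don't occur free across branches:
  ∀n ∃k ∃m ∃w ∃p (B(k) ∧ ¬S(n) ∧ ¬B(m) ∧ ¬S(p) ∧ S(w))
The prefix is ∀n ∃k ∃m ∃w ∃p: 1 universal, 4 existential.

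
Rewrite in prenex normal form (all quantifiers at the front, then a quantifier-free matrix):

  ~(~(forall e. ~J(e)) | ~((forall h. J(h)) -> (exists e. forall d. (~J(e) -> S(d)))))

forall e. exists h. exists x1. forall d. (~J(e) & (~J(h) | J(x1) | S(d)))

Eliminate → and ↔ using ¬ and ∨.
  ~(~(forall e. ~J(e)) | ~(~(forall h. J(h)) | (exists e. forall d. (~~J(e) | S(d)))))
Push ¬ through the quantifiers and connectives to reach negation normal form:
  (forall e. ~J(e)) & ((exists h. ~J(h)) | (exists e. forall d. (J(e) | S(d))))
Rename bound variables to avoid capture: e↦x1.
  (forall e. ~J(e)) & ((exists h. ~J(h)) | (exists x1. forall d. (J(x1) | S(d))))
Extract every quantifier outward, since the variables are now distinct and don't occur free across branches:
  forall e. exists h. exists x1. forall d. (~J(e) & (~J(h) | J(x1) | S(d)))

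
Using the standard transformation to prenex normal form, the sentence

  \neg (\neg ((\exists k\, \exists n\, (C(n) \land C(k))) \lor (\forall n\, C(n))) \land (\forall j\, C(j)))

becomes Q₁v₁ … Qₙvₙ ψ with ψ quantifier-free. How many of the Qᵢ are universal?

Drive negations inward (¬∀x A ≡ ∃x ¬A, ¬∃x A ≡ ∀x ¬A, De Morgan for ∧/∨):
  (\exists k\, \exists n\, (C(n) \land C(k))) \lor (\forall n\, C(n)) \lor (\exists j\, \neg C(j))
Give each quantifier a distinct variable: n↦v.
  (\exists k\, \exists n\, (C(n) \land C(k))) \lor (\forall v\, C(v)) \lor (\exists j\, \neg C(j))
Finally move all quantifiers to the prefix:
  \exists k\, \exists n\, \forall v\, \exists j\, (C(n) \land C(k) \lor C(v) \lor \neg C(j))
The prefix is \exists k \exists n \forall v \exists j: 1 universal, 3 existential.

1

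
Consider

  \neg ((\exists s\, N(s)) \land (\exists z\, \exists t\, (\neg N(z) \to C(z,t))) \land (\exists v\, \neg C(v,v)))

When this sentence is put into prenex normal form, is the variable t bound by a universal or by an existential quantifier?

universal

First replace A → B with ¬A ∨ B.
  \neg ((\exists s\, N(s)) \land (\exists z\, \exists t\, (\neg \neg N(z) \lor C(z,t))) \land (\exists v\, \neg C(v,v)))
Move each ¬ inward, flipping quantifiers it crosses:
  (\forall s\, \neg N(s)) \lor (\forall z\, \forall t\, (\neg N(z) \land \neg C(z,t))) \lor (\forall v\, C(v,v))
Pull the quantifiers to the front (each side's bound variable is not free in the other side):
  \forall s\, \forall z\, \forall t\, \forall v\, (\neg N(s) \lor \neg N(z) \land \neg C(z,t) \lor C(v,v))
The quantifier \exists t sits under an odd number of negations (counting the antecedent side of each →), so it flips to \forall t.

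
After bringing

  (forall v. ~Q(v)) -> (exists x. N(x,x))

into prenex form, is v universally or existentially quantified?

existential

Rewrite implications/biconditionals: A → B as ¬A ∨ B.
  ~(forall v. ~Q(v)) | (exists x. N(x,x))
Drive negations inward (¬∀x A ≡ ∃x ¬A, ¬∃x A ≡ ∀x ¬A, De Morgan for ∧/∨):
  (exists v. Q(v)) | (exists x. N(x,x))
All bound variables are already distinct, so no renaming is needed.
Finally move all quantifiers to the prefix:
  exists v. exists x. (Q(v) | N(x,x))
The quantifier forall v sits under an odd number of negations (counting the antecedent side of each →), so it flips to exists v.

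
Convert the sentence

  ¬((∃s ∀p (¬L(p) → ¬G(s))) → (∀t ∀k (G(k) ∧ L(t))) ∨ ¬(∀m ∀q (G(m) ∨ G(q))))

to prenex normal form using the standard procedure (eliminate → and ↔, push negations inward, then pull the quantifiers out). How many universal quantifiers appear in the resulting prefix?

Eliminate → and ↔ using ¬ and ∨.
  ¬(¬(∃s ∀p (¬¬L(p) ∨ ¬G(s))) ∨ (∀t ∀k (G(k) ∧ L(t))) ∨ ¬(∀m ∀q (G(m) ∨ G(q))))
Push ¬ through the quantifiers and connectives to reach negation normal form:
  (∃s ∀p (L(p) ∨ ¬G(s))) ∧ (∃t ∃k (¬G(k) ∨ ¬L(t))) ∧ (∀m ∀q (G(m) ∨ G(q)))
All bound variables are already distinct, so no renaming is needed.
Pull the quantifiers to the front (each side's bound variable is not free in the other side):
  ∃s ∀p ∃t ∃k ∀m ∀q ((L(p) ∨ ¬G(s)) ∧ (¬G(k) ∨ ¬L(t)) ∧ (G(m) ∨ G(q)))
The prefix is ∃s ∀p ∃t ∃k ∀m ∀q: 3 universal, 3 existential.

3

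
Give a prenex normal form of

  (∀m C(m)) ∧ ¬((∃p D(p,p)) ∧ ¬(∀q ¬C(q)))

∀m ∀p ∀q (C(m) ∧ (¬D(p,p) ∨ ¬C(q)))

Push ¬ through the quantifiers and connectives to reach negation normal form:
  (∀m C(m)) ∧ ((∀p ¬D(p,p)) ∨ (∀q ¬C(q)))
All bound variables are already distinct, so no renaming is needed.
Pull the quantifiers to the front (each side's bound variable is not free in the other side):
  ∀m ∀p ∀q (C(m) ∧ (¬D(p,p) ∨ ¬C(q)))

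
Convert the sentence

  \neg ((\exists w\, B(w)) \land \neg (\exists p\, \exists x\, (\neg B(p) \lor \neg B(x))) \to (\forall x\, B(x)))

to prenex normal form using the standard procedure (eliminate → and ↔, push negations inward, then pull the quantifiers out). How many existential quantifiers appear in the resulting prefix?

2

Eliminate → and ↔ using ¬ and ∨.
  \neg (\neg ((\exists w\, B(w)) \land \neg (\exists p\, \exists x\, (\neg B(p) \lor \neg B(x)))) \lor (\forall x\, B(x)))
Drive negations inward (¬∀x A ≡ ∃x ¬A, ¬∃x A ≡ ∀x ¬A, De Morgan for ∧/∨):
  (\exists w\, B(w)) \land (\forall p\, \forall x\, (B(p) \land B(x))) \land (\exists x\, \neg B(x))
Rename bound variables to avoid capture: x↦w1.
  (\exists w\, B(w)) \land (\forall p\, \forall x\, (B(p) \land B(x))) \land (\exists w1\, \neg B(w1))
Extract every quantifier outward, since the variables are now distinct and don't occur free across branches:
  \exists w\, \forall p\, \forall x\, \exists w1\, (B(w) \land B(p) \land B(x) \land \neg B(w1))
The prefix is \exists w \forall p \forall x \exists w1: 2 universal, 2 existential.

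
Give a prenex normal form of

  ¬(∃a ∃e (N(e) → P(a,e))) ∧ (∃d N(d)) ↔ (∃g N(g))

Eliminate → and ↔ using ¬ and ∨; A ↔ B as (¬A ∨ B) ∧ (¬B ∨ A).
  (¬(¬(∃a ∃e (¬N(e) ∨ P(a,e))) ∧ (∃d N(d))) ∨ (∃g N(g))) ∧ (¬(∃g N(g)) ∨ ¬(∃a ∃e (¬N(e) ∨ P(a,e))) ∧ (∃d N(d)))
Drive negations inward (¬∀x A ≡ ∃x ¬A, ¬∃x A ≡ ∀x ¬A, De Morgan for ∧/∨):
  ((∃a ∃e (¬N(e) ∨ P(a,e))) ∨ (∀d ¬N(d)) ∨ (∃g N(g))) ∧ ((∀g ¬N(g)) ∨ (∀a ∀e (N(e) ∧ ¬P(a,e))) ∧ (∃d N(d)))
Standardize variables apart so no two quantifiers bind the same name: g↦s, a↦x, e↦z1, d↦c.
  ((∃a ∃e (¬N(e) ∨ P(a,e))) ∨ (∀d ¬N(d)) ∨ (∃g N(g))) ∧ ((∀s ¬N(s)) ∨ (∀x ∀z1 (N(z1) ∧ ¬P(x,z1))) ∧ (∃c N(c)))
Finally move all quantifiers to the prefix:
  ∃a ∃e ∀d ∃g ∀s ∀x ∀z1 ∃c ((¬N(e) ∨ P(a,e) ∨ ¬N(d) ∨ N(g)) ∧ (¬N(s) ∨ N(z1) ∧ ¬P(x,z1) ∧ N(c)))

∃a ∃e ∀d ∃g ∀s ∀x ∀z1 ∃c ((¬N(e) ∨ P(a,e) ∨ ¬N(d) ∨ N(g)) ∧ (¬N(s) ∨ N(z1) ∧ ¬P(x,z1) ∧ N(c)))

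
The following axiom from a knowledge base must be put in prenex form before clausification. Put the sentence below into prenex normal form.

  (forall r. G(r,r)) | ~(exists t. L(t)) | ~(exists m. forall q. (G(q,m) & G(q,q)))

forall r. forall t. forall m. exists q. (G(r,r) | ~L(t) | ~G(q,m) | ~G(q,q))

Push ¬ through the quantifiers and connectives to reach negation normal form:
  (forall r. G(r,r)) | (forall t. ~L(t)) | (forall m. exists q. (~G(q,m) | ~G(q,q)))
Pull the quantifiers to the front (each side's bound variable is not free in the other side):
  forall r. forall t. forall m. exists q. (G(r,r) | ~L(t) | ~G(q,m) | ~G(q,q))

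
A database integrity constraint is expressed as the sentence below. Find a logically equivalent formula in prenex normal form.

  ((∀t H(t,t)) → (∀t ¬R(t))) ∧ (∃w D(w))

First replace A → B with ¬A ∨ B.
  (¬(∀t H(t,t)) ∨ (∀t ¬R(t))) ∧ (∃w D(w))
Drive negations inward (¬∀x A ≡ ∃x ¬A, ¬∃x A ≡ ∀x ¬A, De Morgan for ∧/∨):
  ((∃t ¬H(t,t)) ∨ (∀t ¬R(t))) ∧ (∃w D(w))
Standardize variables apart so no two quantifiers bind the same name: t↦c.
  ((∃t ¬H(t,t)) ∨ (∀c ¬R(c))) ∧ (∃w D(w))
Finally move all quantifiers to the prefix:
  ∃t ∀c ∃w ((¬H(t,t) ∨ ¬R(c)) ∧ D(w))

∃t ∀c ∃w ((¬H(t,t) ∨ ¬R(c)) ∧ D(w))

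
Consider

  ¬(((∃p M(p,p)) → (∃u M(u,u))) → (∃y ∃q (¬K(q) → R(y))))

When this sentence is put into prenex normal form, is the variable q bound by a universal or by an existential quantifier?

Eliminate → and ↔ using ¬ and ∨.
  ¬(¬(¬(∃p M(p,p)) ∨ (∃u M(u,u))) ∨ (∃y ∃q (¬¬K(q) ∨ R(y))))
Drive negations inward (¬∀x A ≡ ∃x ¬A, ¬∃x A ≡ ∀x ¬A, De Morgan for ∧/∨):
  ((∀p ¬M(p,p)) ∨ (∃u M(u,u))) ∧ (∀y ∀q (¬K(q) ∧ ¬R(y)))
All bound variables are already distinct, so no renaming is needed.
Extract every quantifier outward, since the variables are now distinct and don't occur free across branches:
  ∀p ∃u ∀y ∀q ((¬M(p,p) ∨ M(u,u)) ∧ ¬K(q) ∧ ¬R(y))
The quantifier ∃q sits under an odd number of negations (counting the antecedent side of each →), so it flips to ∀q.

universal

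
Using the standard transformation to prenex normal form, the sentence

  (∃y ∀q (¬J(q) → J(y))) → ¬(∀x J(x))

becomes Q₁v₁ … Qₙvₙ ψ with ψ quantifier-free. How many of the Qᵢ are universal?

1

Eliminate → and ↔ using ¬ and ∨.
  ¬(∃y ∀q (¬¬J(q) ∨ J(y))) ∨ ¬(∀x J(x))
Drive negations inward (¬∀x A ≡ ∃x ¬A, ¬∃x A ≡ ∀x ¬A, De Morgan for ∧/∨):
  (∀y ∃q (¬J(q) ∧ ¬J(y))) ∨ (∃x ¬J(x))
Finally move all quantifiers to the prefix:
  ∀y ∃q ∃x (¬J(q) ∧ ¬J(y) ∨ ¬J(x))
The prefix is ∀y ∃q ∃x: 1 universal, 2 existential.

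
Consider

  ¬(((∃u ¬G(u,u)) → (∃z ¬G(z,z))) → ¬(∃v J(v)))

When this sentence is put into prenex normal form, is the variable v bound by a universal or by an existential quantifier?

existential

Eliminate → and ↔ using ¬ and ∨.
  ¬(¬(¬(∃u ¬G(u,u)) ∨ (∃z ¬G(z,z))) ∨ ¬(∃v J(v)))
Drive negations inward (¬∀x A ≡ ∃x ¬A, ¬∃x A ≡ ∀x ¬A, De Morgan for ∧/∨):
  ((∀u G(u,u)) ∨ (∃z ¬G(z,z))) ∧ (∃v J(v))
All bound variables are already distinct, so no renaming is needed.
Extract every quantifier outward, since the variables are now distinct and don't occur free across branches:
  ∀u ∃z ∃v ((G(u,u) ∨ ¬G(z,z)) ∧ J(v))
The quantifier ∃v sits under an even number of negations (counting the antecedent side of each →), so it remains existential.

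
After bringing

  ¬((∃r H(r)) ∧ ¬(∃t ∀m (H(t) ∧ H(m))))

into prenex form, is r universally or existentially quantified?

Push ¬ through the quantifiers and connectives to reach negation normal form:
  (∀r ¬H(r)) ∨ (∃t ∀m (H(t) ∧ H(m)))
All bound variables are already distinct, so no renaming is needed.
Pull the quantifiers to the front (each side's bound variable is not free in the other side):
  ∀r ∃t ∀m (¬H(r) ∨ H(t) ∧ H(m))
The quantifier ∃r sits under an odd number of negations, so it flips to ∀r.

universal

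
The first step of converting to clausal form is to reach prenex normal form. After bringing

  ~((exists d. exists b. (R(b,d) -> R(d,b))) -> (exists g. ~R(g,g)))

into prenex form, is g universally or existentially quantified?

Rewrite implications/biconditionals: A → B as ¬A ∨ B.
  ~(~(exists d. exists b. (~R(b,d) | R(d,b))) | (exists g. ~R(g,g)))
Drive negations inward (¬∀x A ≡ ∃x ¬A, ¬∃x A ≡ ∀x ¬A, De Morgan for ∧/∨):
  (exists d. exists b. (~R(b,d) | R(d,b))) & (forall g. R(g,g))
All bound variables are already distinct, so no renaming is needed.
Pull the quantifiers to the front (each side's bound variable is not free in the other side):
  exists d. exists b. forall g. ((~R(b,d) | R(d,b)) & R(g,g))
The quantifier exists g sits under an odd number of negations (counting the antecedent side of each →), so it flips to forall g.

universal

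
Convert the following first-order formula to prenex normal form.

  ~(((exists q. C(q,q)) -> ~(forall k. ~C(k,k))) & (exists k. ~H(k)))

exists q. forall k. forall v1. (C(q,q) & ~C(k,k) | H(v1))

First replace A → B with ¬A ∨ B.
  ~((~(exists q. C(q,q)) | ~(forall k. ~C(k,k))) & (exists k. ~H(k)))
Push ¬ through the quantifiers and connectives to reach negation normal form:
  (exists q. C(q,q)) & (forall k. ~C(k,k)) | (forall k. H(k))
Rename bound variables to avoid capture: k↦v1.
  (exists q. C(q,q)) & (forall k. ~C(k,k)) | (forall v1. H(v1))
Pull the quantifiers to the front (each side's bound variable is not free in the other side):
  exists q. forall k. forall v1. (C(q,q) & ~C(k,k) | H(v1))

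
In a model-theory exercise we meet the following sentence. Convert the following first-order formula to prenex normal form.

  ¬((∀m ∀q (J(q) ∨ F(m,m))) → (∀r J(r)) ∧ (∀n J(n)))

∀m ∀q ∃r ∃n ((J(q) ∨ F(m,m)) ∧ (¬J(r) ∨ ¬J(n)))

Eliminate → and ↔ using ¬ and ∨.
  ¬(¬(∀m ∀q (J(q) ∨ F(m,m))) ∨ (∀r J(r)) ∧ (∀n J(n)))
Move each ¬ inward, flipping quantifiers it crosses:
  (∀m ∀q (J(q) ∨ F(m,m))) ∧ ((∃r ¬J(r)) ∨ (∃n ¬J(n)))
All bound variables are already distinct, so no renaming is needed.
Pull the quantifiers to the front (each side's bound variable is not free in the other side):
  ∀m ∀q ∃r ∃n ((J(q) ∨ F(m,m)) ∧ (¬J(r) ∨ ¬J(n)))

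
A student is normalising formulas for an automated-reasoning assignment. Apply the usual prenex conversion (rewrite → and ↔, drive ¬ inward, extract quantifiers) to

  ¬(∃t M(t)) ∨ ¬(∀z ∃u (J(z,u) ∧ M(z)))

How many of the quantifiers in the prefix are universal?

2

Drive negations inward (¬∀x A ≡ ∃x ¬A, ¬∃x A ≡ ∀x ¬A, De Morgan for ∧/∨):
  (∀t ¬M(t)) ∨ (∃z ∀u (¬J(z,u) ∨ ¬M(z)))
All bound variables are already distinct, so no renaming is needed.
Pull the quantifiers to the front (each side's bound variable is not free in the other side):
  ∀t ∃z ∀u (¬M(t) ∨ ¬J(z,u) ∨ ¬M(z))
The prefix is ∀t ∃z ∀u: 2 universal, 1 existential.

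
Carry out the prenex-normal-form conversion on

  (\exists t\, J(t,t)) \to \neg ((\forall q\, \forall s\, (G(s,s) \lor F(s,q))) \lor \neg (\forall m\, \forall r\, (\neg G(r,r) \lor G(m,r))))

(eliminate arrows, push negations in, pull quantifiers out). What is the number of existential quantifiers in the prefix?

2

Eliminate → and ↔ using ¬ and ∨.
  \neg (\exists t\, J(t,t)) \lor \neg ((\forall q\, \forall s\, (G(s,s) \lor F(s,q))) \lor \neg (\forall m\, \forall r\, (\neg G(r,r) \lor G(m,r))))
Push ¬ through the quantifiers and connectives to reach negation normal form:
  (\forall t\, \neg J(t,t)) \lor (\exists q\, \exists s\, (\neg G(s,s) \land \neg F(s,q))) \land (\forall m\, \forall r\, (\neg G(r,r) \lor G(m,r)))
All bound variables are already distinct, so no renaming is needed.
Finally move all quantifiers to the prefix:
  \forall t\, \exists q\, \exists s\, \forall m\, \forall r\, (\neg J(t,t) \lor \neg G(s,s) \land \neg F(s,q) \land (\neg G(r,r) \lor G(m,r)))
The prefix is \forall t \exists q \exists s \forall m \forall r: 3 universal, 2 existential.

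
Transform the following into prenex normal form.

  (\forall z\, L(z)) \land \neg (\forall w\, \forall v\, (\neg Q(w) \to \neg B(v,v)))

Rewrite implications/biconditionals: A → B as ¬A ∨ B.
  (\forall z\, L(z)) \land \neg (\forall w\, \forall v\, (\neg \neg Q(w) \lor \neg B(v,v)))
Drive negations inward (¬∀x A ≡ ∃x ¬A, ¬∃x A ≡ ∀x ¬A, De Morgan for ∧/∨):
  (\forall z\, L(z)) \land (\exists w\, \exists v\, (\neg Q(w) \land B(v,v)))
Pull the quantifiers to the front (each side's bound variable is not free in the other side):
  \forall z\, \exists w\, \exists v\, (L(z) \land \neg Q(w) \land B(v,v))

\forall z\, \exists w\, \exists v\, (L(z) \land \neg Q(w) \land B(v,v))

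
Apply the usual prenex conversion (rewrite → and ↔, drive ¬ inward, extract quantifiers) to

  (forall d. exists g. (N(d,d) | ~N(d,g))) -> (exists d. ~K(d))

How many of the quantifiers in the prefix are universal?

1

Rewrite implications/biconditionals: A → B as ¬A ∨ B.
  ~(forall d. exists g. (N(d,d) | ~N(d,g))) | (exists d. ~K(d))
Push ¬ through the quantifiers and connectives to reach negation normal form:
  (exists d. forall g. (~N(d,d) & N(d,g))) | (exists d. ~K(d))
Standardize variables apart so no two quantifiers bind the same name: d↦c.
  (exists d. forall g. (~N(d,d) & N(d,g))) | (exists c. ~K(c))
Extract every quantifier outward, since the variables are now distinct and don't occur free across branches:
  exists d. forall g. exists c. (~N(d,d) & N(d,g) | ~K(c))
The prefix is exists d forall g exists c: 1 universal, 2 existential.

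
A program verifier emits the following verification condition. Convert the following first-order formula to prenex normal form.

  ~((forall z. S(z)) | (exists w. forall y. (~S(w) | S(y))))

Push ¬ through the quantifiers and connectives to reach negation normal form:
  (exists z. ~S(z)) & (forall w. exists y. (S(w) & ~S(y)))
All bound variables are already distinct, so no renaming is needed.
Extract every quantifier outward, since the variables are now distinct and don't occur free across branches:
  exists z. forall w. exists y. (~S(z) & S(w) & ~S(y))

exists z. forall w. exists y. (~S(z) & S(w) & ~S(y))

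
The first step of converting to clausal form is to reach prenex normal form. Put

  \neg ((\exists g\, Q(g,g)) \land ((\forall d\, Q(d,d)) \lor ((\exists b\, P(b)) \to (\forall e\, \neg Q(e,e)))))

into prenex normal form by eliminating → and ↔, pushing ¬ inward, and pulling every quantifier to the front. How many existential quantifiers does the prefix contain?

3

Rewrite implications/biconditionals: A → B as ¬A ∨ B.
  \neg ((\exists g\, Q(g,g)) \land ((\forall d\, Q(d,d)) \lor \neg (\exists b\, P(b)) \lor (\forall e\, \neg Q(e,e))))
Drive negations inward (¬∀x A ≡ ∃x ¬A, ¬∃x A ≡ ∀x ¬A, De Morgan for ∧/∨):
  (\forall g\, \neg Q(g,g)) \lor (\exists d\, \neg Q(d,d)) \land (\exists b\, P(b)) \land (\exists e\, Q(e,e))
Extract every quantifier outward, since the variables are now distinct and don't occur free across branches:
  \forall g\, \exists d\, \exists b\, \exists e\, (\neg Q(g,g) \lor \neg Q(d,d) \land P(b) \land Q(e,e))
The prefix is \forall g \exists d \exists b \exists e: 1 universal, 3 existential.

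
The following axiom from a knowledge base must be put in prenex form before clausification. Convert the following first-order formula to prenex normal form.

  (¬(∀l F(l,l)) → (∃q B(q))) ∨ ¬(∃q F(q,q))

∀l ∃q ∀u (F(l,l) ∨ B(q) ∨ ¬F(u,u))

Rewrite implications/biconditionals: A → B as ¬A ∨ B.
  ¬¬(∀l F(l,l)) ∨ (∃q B(q)) ∨ ¬(∃q F(q,q))
Drive negations inward (¬∀x A ≡ ∃x ¬A, ¬∃x A ≡ ∀x ¬A, De Morgan for ∧/∨):
  (∀l F(l,l)) ∨ (∃q B(q)) ∨ (∀q ¬F(q,q))
Rename bound variables to avoid capture: q↦u.
  (∀l F(l,l)) ∨ (∃q B(q)) ∨ (∀u ¬F(u,u))
Extract every quantifier outward, since the variables are now distinct and don't occur free across branches:
  ∀l ∃q ∀u (F(l,l) ∨ B(q) ∨ ¬F(u,u))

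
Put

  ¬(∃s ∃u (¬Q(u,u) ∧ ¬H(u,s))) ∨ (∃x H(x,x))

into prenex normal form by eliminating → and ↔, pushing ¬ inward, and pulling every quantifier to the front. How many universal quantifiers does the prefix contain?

Drive negations inward (¬∀x A ≡ ∃x ¬A, ¬∃x A ≡ ∀x ¬A, De Morgan for ∧/∨):
  (∀s ∀u (Q(u,u) ∨ H(u,s))) ∨ (∃x H(x,x))
All bound variables are already distinct, so no renaming is needed.
Extract every quantifier outward, since the variables are now distinct and don't occur free across branches:
  ∀s ∀u ∃x (Q(u,u) ∨ H(u,s) ∨ H(x,x))
The prefix is ∀s ∀u ∃x: 2 universal, 1 existential.

2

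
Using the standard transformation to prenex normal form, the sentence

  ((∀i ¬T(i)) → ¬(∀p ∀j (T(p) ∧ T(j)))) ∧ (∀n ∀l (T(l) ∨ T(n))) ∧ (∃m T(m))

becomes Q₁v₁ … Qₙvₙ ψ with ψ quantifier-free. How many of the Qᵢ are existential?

Rewrite implications/biconditionals: A → B as ¬A ∨ B.
  (¬(∀i ¬T(i)) ∨ ¬(∀p ∀j (T(p) ∧ T(j)))) ∧ (∀n ∀l (T(l) ∨ T(n))) ∧ (∃m T(m))
Push ¬ through the quantifiers and connectives to reach negation normal form:
  ((∃i T(i)) ∨ (∃p ∃j (¬T(p) ∨ ¬T(j)))) ∧ (∀n ∀l (T(l) ∨ T(n))) ∧ (∃m T(m))
Finally move all quantifiers to the prefix:
  ∃i ∃p ∃j ∀n ∀l ∃m ((T(i) ∨ ¬T(p) ∨ ¬T(j)) ∧ (T(l) ∨ T(n)) ∧ T(m))
The prefix is ∃i ∃p ∃j ∀n ∀l ∃m: 2 universal, 4 existential.

4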